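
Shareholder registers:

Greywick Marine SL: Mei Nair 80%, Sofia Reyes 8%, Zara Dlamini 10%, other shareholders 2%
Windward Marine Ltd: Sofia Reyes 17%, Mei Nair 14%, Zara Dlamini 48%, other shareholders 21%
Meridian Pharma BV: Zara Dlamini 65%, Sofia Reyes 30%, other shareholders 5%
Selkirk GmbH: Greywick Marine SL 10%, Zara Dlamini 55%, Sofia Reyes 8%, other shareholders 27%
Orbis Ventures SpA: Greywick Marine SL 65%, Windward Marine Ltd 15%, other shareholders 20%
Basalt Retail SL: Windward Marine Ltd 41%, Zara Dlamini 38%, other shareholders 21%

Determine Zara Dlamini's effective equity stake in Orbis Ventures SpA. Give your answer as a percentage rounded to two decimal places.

Zara reaches Orbis along 2 paths.
Via Greywick: 10% × 65% = 6.5%.
Via Windward: 48% × 15% = 7.2%.
Total: 6.5% + 7.2% = 13.7%.
Rounded: 13.70%.

13.70%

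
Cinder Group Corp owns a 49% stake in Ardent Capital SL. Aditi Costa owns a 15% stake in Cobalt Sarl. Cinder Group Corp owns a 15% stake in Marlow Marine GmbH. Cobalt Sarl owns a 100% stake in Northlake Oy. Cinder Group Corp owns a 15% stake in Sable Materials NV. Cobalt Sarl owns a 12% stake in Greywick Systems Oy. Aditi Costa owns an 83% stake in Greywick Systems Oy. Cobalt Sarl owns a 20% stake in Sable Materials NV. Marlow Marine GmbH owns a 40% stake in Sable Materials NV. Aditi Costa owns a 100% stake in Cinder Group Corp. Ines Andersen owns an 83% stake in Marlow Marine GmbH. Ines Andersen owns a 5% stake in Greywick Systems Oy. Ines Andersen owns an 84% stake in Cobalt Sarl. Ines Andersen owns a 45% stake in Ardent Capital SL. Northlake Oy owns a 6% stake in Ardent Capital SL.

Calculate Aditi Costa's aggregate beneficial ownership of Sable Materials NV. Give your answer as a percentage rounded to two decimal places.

Aditi reaches Sable along 3 paths.
Via Cobalt: 15% × 20% = 3%.
Via Cinder → Marlow: 100% × 15% × 40% = 6%.
Via Cinder: 100% × 15% = 15%.
Total: 3% + 6% + 15% = 24%.
Rounded: 24.00%.

24.00%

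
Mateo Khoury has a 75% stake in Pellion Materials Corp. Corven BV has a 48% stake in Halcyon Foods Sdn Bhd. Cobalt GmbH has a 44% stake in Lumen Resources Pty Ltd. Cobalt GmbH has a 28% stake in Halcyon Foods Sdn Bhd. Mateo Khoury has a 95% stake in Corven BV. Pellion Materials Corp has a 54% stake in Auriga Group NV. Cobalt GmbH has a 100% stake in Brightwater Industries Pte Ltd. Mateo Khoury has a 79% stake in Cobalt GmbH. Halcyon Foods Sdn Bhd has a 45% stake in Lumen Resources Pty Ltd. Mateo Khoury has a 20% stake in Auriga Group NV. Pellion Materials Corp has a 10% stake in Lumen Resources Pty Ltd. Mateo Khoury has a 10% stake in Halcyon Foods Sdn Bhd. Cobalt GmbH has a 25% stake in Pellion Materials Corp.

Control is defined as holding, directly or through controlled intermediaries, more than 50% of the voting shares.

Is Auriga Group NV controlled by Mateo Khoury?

Mateo holds 79% of Cobalt, so Mateo controls Cobalt.
Cobalt and Mateo together hold 25% + 75% = 100% of Pellion, so Mateo controls Pellion.
Mateo and Pellion together hold 20% + 54% = 74% of Auriga, so Mateo controls Auriga.

Yes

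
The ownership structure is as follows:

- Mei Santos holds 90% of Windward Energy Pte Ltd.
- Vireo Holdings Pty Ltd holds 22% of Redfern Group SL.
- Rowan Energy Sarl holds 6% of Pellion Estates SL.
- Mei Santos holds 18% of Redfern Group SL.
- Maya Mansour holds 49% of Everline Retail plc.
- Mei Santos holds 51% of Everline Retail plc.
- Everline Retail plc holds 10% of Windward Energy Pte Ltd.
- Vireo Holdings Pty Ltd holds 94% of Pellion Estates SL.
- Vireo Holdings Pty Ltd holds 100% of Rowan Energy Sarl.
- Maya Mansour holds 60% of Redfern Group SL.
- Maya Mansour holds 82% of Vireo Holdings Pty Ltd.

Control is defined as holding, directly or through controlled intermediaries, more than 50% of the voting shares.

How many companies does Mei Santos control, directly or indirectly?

Mei holds 51% of Everline, so Mei controls Everline.
Everline and Mei together hold 10% + 90% = 100% of Windward, so Mei controls Windward.
No other company's threshold is met.
Mei controls 2 companies.

2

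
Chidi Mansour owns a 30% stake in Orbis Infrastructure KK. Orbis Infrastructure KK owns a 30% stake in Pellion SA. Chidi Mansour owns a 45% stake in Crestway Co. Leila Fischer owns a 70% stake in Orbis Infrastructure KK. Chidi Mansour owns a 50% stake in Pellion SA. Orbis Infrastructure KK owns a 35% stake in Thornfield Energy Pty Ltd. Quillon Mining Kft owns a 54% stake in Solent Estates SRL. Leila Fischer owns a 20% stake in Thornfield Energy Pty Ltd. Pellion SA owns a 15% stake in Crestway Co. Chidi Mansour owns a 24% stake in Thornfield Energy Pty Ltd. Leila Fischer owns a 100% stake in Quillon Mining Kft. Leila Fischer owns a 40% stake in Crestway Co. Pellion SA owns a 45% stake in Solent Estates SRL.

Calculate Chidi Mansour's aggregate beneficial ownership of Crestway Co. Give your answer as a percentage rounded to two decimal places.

53.85%

Chidi reaches Crestway along 3 paths.
Direct stake: 45% = 45%.
Via Orbis → Pellion: 30% × 30% × 15% = 1.35%.
Via Pellion: 50% × 15% = 7.5%.
Total: 45% + 1.35% + 7.5% = 53.85%.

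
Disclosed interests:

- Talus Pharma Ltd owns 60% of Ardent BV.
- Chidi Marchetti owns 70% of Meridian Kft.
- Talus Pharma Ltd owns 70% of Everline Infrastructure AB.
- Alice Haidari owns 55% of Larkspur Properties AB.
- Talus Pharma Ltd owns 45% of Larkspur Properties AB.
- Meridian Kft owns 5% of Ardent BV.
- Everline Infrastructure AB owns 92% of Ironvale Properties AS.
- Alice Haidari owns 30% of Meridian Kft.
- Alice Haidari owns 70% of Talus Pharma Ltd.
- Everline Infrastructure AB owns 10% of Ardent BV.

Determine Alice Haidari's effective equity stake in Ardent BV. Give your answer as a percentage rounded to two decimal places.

48.40%

Alice reaches Ardent along 3 paths.
Via Talus → Everline: 70% × 70% × 10% = 4.9%.
Via Talus: 70% × 60% = 42%.
Via Meridian: 30% × 5% = 1.5%.
Total: 4.9% + 42% + 1.5% = 48.4%.
Rounded: 48.40%.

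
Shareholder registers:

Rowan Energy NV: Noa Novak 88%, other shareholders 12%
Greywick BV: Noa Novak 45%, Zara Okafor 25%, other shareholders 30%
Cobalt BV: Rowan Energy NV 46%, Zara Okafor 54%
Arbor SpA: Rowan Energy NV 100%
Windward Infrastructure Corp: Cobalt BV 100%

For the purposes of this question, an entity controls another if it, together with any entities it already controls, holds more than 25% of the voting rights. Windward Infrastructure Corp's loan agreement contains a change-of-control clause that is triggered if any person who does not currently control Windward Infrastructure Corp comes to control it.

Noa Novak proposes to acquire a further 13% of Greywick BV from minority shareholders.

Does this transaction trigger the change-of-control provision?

The purchase changes only Noa's holdings, so Noa is the only person who could newly come to control Windward.
Noa holds 88% of Rowan, so Noa controls Rowan.
Rowan holds 46% of Cobalt, so Noa controls Cobalt.
Cobalt holds 100% of Windward, so Noa controls Windward.
So Noa already controls Windward before the transaction.
After the purchase, Noa's direct stake in Greywick rises to 45% + 13% = 58%.
Noa controlled Windward already, so this is not a new person acquiring control; every other person's position is unchanged or reduced.
No new person acquires control, so the clause is not triggered.

No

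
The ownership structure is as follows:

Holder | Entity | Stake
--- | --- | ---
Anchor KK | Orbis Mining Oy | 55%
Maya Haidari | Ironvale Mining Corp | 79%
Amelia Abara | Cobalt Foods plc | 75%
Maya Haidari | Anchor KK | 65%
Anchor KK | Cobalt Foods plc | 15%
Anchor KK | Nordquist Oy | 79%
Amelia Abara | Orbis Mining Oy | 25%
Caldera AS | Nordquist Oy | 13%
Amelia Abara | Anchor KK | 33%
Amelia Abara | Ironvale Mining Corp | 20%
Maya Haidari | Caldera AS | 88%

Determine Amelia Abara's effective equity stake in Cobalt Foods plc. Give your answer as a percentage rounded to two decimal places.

79.95%

Amelia reaches Cobalt along 2 paths.
Direct stake: 75% = 75%.
Via Anchor: 33% × 15% = 4.95%.
Total: 75% + 4.95% = 79.95%.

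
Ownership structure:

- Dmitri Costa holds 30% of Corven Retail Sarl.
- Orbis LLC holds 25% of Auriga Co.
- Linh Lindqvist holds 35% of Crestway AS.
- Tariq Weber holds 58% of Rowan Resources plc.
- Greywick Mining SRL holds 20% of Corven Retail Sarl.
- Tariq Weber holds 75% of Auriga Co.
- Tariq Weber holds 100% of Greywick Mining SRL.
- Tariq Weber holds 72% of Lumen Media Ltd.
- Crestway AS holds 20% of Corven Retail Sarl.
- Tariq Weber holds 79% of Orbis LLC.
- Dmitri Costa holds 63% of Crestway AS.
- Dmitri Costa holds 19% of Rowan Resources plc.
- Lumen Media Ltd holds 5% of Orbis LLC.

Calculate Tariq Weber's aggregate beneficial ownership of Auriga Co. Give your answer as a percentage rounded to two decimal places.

95.65%

Tariq reaches Auriga along 3 paths.
Direct stake: 75% = 75%.
Via Orbis: 79% × 25% = 19.75%.
Via Lumen → Orbis: 72% × 5% × 25% = 0.9%.
Total: 75% + 19.75% + 0.9% = 95.65%.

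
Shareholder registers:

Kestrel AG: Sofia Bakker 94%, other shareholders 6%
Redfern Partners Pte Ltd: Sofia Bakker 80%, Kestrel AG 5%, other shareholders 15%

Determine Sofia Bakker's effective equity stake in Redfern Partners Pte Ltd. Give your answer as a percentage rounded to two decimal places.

Sofia reaches Redfern along 2 paths.
Direct stake: 80% = 80%.
Via Kestrel: 94% × 5% = 4.7%.
Total: 80% + 4.7% = 84.7%.
Rounded: 84.70%.

84.70%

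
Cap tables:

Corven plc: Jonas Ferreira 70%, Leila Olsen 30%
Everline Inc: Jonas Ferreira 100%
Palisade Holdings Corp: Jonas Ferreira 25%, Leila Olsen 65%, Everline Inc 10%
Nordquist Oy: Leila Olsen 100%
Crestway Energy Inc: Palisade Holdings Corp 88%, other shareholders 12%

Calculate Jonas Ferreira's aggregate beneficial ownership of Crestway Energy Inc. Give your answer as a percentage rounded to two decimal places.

Jonas reaches Crestway along 2 paths.
Via Palisade: 25% × 88% = 22%.
Via Everline → Palisade: 100% × 10% × 88% = 8.8%.
Total: 22% + 8.8% = 30.8%.
Rounded: 30.80%.

30.80%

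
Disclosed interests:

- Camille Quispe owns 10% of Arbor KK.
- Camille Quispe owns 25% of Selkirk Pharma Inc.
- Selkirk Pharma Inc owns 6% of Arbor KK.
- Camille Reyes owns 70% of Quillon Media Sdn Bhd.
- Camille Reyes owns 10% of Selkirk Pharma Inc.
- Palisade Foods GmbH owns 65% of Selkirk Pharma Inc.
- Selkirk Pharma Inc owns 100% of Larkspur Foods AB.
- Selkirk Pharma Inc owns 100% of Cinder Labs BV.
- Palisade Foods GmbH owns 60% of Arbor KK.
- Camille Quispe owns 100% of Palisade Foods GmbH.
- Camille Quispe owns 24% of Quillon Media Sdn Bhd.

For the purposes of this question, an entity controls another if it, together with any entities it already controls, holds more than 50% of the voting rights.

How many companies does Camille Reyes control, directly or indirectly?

Camille Reyes holds 70% of Quillon, so Camille Reyes controls Quillon.
No other company's threshold is met.
Camille Reyes controls 1 company.

1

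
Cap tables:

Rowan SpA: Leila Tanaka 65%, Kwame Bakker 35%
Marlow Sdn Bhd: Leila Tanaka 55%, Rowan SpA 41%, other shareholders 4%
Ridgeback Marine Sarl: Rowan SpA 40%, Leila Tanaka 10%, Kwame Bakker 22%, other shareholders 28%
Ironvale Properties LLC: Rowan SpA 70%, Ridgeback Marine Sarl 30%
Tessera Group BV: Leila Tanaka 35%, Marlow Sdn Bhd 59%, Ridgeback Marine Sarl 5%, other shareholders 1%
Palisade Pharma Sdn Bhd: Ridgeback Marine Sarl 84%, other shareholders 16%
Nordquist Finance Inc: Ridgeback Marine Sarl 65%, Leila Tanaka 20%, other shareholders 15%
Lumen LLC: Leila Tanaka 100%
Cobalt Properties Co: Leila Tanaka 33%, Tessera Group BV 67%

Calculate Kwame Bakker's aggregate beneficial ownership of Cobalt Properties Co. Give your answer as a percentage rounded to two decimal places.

6.88%

Kwame reaches Cobalt along 3 paths.
Via Rowan → Marlow → Tessera: 35% × 41% × 59% × 67% = 5.672555%.
Via Rowan → Ridgeback → Tessera: 35% × 40% × 5% × 67% = 0.469%.
Via Ridgeback → Tessera: 22% × 5% × 67% = 0.737%.
Total: 5.672555% + 0.469% + 0.737% = 6.878555%.
Rounded: 6.88%.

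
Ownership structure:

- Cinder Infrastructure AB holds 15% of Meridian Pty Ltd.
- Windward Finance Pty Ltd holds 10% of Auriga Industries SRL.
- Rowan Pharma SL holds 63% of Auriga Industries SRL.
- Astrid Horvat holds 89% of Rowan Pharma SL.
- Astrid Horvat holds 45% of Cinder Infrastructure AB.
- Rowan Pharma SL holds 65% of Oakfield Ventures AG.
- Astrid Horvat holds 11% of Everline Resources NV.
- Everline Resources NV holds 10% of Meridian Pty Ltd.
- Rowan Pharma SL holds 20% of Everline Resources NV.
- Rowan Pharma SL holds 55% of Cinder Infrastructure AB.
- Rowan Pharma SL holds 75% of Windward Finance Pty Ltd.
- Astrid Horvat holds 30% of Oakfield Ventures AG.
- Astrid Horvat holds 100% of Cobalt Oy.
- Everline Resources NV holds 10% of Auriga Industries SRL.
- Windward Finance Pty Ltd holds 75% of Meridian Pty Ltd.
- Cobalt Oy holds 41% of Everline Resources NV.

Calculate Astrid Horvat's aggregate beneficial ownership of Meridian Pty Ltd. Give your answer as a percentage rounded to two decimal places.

Astrid reaches Meridian along 6 paths.
Via Rowan → Windward: 89% × 75% × 75% = 50.0625%.
Via Cinder: 45% × 15% = 6.75%.
Via Rowan → Cinder: 89% × 55% × 15% = 7.3425%.
Via Cobalt → Everline: 100% × 41% × 10% = 4.1%.
Via Rowan → Everline: 89% × 20% × 10% = 1.78%.
Via Everline: 11% × 10% = 1.1%.
Total: 50.0625% + 6.75% + 7.3425% + 4.1% + 1.78% + 1.1% = 71.135%.
Rounded: 71.14%.

71.14%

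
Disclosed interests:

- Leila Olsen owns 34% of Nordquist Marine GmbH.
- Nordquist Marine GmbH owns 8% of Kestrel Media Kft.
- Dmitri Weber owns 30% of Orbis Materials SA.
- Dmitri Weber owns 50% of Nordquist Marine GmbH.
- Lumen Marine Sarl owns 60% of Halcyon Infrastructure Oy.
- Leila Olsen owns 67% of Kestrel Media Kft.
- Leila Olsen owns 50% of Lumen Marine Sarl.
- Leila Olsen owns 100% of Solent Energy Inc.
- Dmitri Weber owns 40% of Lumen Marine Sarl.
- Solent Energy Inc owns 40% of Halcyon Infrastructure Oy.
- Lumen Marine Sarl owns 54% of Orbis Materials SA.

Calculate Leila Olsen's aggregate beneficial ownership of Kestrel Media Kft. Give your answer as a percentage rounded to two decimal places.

69.72%

Leila reaches Kestrel along 2 paths.
Via Nordquist: 34% × 8% = 2.72%.
Direct stake: 67% = 67%.
Total: 2.72% + 67% = 69.72%.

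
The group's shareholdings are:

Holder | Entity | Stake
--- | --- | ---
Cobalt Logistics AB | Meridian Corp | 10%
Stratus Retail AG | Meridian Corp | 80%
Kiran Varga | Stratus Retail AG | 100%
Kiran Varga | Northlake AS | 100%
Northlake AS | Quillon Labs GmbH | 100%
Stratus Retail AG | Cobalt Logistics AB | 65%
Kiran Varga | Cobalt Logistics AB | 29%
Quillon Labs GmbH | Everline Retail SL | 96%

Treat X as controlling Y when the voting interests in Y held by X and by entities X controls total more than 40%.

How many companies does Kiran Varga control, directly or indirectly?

6

Kiran holds 100% of Stratus, so Kiran controls Stratus.
Kiran holds 100% of Northlake, so Kiran controls Northlake.
Kiran and Stratus together hold 29% + 65% = 94% of Cobalt, so Kiran controls Cobalt.
Northlake holds 100% of Quillon, so Kiran controls Quillon.
Stratus and Cobalt together hold 80% + 10% = 90% of Meridian, so Kiran controls Meridian.
Quillon holds 96% of Everline, so Kiran controls Everline.
Kiran controls 6 companies.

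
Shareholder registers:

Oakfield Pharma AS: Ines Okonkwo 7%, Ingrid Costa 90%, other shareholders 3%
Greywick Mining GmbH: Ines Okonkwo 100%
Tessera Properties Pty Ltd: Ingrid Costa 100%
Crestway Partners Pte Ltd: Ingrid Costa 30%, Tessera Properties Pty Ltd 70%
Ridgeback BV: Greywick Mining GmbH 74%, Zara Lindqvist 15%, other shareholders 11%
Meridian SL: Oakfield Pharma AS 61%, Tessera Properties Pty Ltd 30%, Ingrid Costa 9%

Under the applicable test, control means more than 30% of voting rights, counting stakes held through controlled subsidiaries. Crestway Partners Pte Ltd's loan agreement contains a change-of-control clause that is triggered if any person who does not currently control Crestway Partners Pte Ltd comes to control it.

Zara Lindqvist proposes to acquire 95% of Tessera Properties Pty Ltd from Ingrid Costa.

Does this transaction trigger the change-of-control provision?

Yes

The purchase adds only to Zara's holdings (Ingrid's stake shrinks), so Zara is the only person who could newly come to control Crestway.
Zara's largest direct stake is 15% in Ridgeback, which does not meet the threshold, so Zara controls no company.
Neither Zara nor any entity Zara controls holds any voting interest in Crestway.
So before the transaction, Zara does not control Crestway.
After the purchase, Zara holds 95% of Tessera directly, and Ingrid's stake falls to 5%.
Zara holds 95% of Tessera, so Zara controls Tessera.
Tessera holds 70% of Crestway, so Zara controls Crestway.
Zara did not control Crestway before and does after, so the clause is triggered.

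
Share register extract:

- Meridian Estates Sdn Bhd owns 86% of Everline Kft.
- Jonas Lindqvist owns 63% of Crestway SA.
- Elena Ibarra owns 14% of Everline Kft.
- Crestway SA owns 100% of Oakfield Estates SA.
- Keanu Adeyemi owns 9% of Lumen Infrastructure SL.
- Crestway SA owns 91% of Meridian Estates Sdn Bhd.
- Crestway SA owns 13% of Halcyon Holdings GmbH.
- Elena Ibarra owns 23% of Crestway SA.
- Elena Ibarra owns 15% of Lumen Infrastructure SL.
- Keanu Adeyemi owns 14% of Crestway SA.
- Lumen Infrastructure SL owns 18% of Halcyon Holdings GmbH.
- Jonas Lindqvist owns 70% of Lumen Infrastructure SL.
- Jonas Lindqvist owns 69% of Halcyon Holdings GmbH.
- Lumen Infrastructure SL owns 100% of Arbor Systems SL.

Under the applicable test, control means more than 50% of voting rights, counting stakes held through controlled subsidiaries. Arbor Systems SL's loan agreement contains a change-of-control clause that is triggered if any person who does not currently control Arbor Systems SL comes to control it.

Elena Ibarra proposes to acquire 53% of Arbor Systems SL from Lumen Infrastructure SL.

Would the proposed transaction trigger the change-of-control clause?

Yes

The purchase adds only to Elena's holdings (Lumen's stake shrinks), so Elena is the only person who could newly come to control Arbor.
Elena's largest direct stake is 23% in Crestway, which does not meet the threshold, so Elena controls no company.
Neither Elena nor any entity Elena controls holds any voting interest in Arbor.
So before the transaction, Elena does not control Arbor.
After the purchase, Elena holds 53% of Arbor directly, and Lumen's stake falls to 47%.
Elena holds 53% of Arbor, so Elena controls Arbor.
Elena did not control Arbor before and does after, so the clause is triggered.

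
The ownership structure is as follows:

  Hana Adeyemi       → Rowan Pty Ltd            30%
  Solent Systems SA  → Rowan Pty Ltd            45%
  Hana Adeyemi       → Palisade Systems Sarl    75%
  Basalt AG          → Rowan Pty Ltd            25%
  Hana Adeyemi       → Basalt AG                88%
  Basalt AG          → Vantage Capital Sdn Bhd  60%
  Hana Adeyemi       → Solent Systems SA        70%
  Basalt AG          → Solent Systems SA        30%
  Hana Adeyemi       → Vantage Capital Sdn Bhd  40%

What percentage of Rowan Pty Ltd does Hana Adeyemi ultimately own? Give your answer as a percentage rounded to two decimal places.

Hana reaches Rowan along 4 paths.
Direct stake: 30% = 30%.
Via Basalt: 88% × 25% = 22%.
Via Solent: 70% × 45% = 31.5%.
Via Basalt → Solent: 88% × 30% × 45% = 11.88%.
Total: 30% + 22% + 31.5% + 11.88% = 95.38%.

95.38%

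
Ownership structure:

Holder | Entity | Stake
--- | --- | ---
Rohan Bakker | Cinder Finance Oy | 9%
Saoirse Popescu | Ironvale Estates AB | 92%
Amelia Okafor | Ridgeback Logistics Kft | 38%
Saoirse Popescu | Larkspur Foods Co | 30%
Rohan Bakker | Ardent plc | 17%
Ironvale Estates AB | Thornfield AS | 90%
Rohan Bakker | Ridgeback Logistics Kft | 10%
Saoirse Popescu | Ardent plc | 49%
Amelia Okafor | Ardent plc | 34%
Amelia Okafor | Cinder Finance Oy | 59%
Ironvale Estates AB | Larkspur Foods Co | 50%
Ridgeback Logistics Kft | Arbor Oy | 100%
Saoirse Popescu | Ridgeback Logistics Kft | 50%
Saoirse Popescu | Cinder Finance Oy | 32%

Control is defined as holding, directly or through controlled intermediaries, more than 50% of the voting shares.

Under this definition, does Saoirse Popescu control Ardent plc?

Saoirse holds 92% of Ironvale, so Saoirse controls Ironvale.
Saoirse and Ironvale together hold 30% + 50% = 80% of Larkspur, so Saoirse controls Larkspur.
Ironvale holds 90% of Thornfield, so Saoirse controls Thornfield.
In Ardent, Saoirse's side holds only 49%, not > 50%.
So Saoirse does not control Ardent.

No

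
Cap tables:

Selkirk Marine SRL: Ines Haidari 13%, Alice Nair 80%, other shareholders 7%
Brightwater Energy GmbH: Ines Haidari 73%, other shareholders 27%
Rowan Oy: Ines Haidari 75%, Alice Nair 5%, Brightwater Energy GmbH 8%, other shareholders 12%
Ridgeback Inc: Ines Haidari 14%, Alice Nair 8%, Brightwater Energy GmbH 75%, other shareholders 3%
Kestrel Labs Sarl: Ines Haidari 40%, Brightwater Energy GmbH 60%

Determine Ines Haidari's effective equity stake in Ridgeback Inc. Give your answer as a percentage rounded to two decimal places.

68.75%

Ines reaches Ridgeback along 2 paths.
Direct stake: 14% = 14%.
Via Brightwater: 73% × 75% = 54.75%.
Total: 14% + 54.75% = 68.75%.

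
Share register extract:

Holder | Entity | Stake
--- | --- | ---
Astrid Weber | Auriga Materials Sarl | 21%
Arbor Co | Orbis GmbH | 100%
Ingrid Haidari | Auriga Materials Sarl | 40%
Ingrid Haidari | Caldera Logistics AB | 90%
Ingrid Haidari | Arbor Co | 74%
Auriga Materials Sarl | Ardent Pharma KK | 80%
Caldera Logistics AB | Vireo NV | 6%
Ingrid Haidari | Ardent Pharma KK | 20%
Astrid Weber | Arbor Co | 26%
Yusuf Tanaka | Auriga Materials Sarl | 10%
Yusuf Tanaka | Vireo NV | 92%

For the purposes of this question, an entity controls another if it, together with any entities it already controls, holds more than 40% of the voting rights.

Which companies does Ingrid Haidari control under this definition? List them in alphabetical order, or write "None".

Arbor Co, Caldera Logistics AB, Orbis GmbH

Ingrid holds 90% of Caldera, so Ingrid controls Caldera.
Ingrid holds 74% of Arbor, so Ingrid controls Arbor.
Arbor holds 100% of Orbis, so Ingrid controls Orbis.
No other company's threshold is met.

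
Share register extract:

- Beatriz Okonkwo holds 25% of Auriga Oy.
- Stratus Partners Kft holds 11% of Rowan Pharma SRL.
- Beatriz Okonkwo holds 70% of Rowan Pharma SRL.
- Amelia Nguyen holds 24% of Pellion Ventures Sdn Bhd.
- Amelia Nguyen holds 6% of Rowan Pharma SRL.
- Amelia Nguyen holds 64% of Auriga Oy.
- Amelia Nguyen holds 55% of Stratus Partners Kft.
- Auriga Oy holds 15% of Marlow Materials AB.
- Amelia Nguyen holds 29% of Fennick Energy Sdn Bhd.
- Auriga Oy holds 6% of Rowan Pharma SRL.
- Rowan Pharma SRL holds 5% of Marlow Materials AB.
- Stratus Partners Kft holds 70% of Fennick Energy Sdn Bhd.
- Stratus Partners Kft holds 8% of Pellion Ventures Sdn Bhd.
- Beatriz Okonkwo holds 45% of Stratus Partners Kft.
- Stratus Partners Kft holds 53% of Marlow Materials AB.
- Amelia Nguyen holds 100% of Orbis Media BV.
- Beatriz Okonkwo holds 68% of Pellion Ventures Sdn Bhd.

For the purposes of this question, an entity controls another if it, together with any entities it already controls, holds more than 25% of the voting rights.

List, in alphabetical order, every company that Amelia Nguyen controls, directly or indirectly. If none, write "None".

Auriga Oy, Fennick Energy Sdn Bhd, Marlow Materials AB, Orbis Media BV, Pellion Ventures Sdn Bhd, Stratus Partners Kft

Amelia holds 55% of Stratus, so Amelia controls Stratus.
Amelia holds 64% of Auriga, so Amelia controls Auriga.
Stratus and Amelia together hold 8% + 24% = 32% of Pellion, so Amelia controls Pellion.
Stratus and Amelia together hold 70% + 29% = 99% of Fennick, so Amelia controls Fennick.
Amelia holds 100% of Orbis, so Amelia controls Orbis.
Stratus and Auriga together hold 53% + 15% = 68% of Marlow, so Amelia controls Marlow.
No other company's threshold is met.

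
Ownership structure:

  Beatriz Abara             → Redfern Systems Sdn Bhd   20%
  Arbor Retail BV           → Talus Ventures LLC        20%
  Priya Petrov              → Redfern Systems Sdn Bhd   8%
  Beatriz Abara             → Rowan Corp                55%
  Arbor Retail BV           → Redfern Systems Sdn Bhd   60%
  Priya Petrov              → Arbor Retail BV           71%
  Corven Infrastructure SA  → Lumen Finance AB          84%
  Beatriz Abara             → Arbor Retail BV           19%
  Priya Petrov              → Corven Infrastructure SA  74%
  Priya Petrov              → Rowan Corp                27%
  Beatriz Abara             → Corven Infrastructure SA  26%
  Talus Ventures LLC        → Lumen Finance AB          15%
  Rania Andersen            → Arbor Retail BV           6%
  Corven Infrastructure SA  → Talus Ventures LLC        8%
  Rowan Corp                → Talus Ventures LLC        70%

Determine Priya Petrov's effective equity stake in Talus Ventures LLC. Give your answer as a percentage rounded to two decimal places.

39.02%

Priya reaches Talus along 3 paths.
Via Corven: 74% × 8% = 5.92%.
Via Rowan: 27% × 70% = 18.9%.
Via Arbor: 71% × 20% = 14.2%.
Total: 5.92% + 18.9% + 14.2% = 39.02%.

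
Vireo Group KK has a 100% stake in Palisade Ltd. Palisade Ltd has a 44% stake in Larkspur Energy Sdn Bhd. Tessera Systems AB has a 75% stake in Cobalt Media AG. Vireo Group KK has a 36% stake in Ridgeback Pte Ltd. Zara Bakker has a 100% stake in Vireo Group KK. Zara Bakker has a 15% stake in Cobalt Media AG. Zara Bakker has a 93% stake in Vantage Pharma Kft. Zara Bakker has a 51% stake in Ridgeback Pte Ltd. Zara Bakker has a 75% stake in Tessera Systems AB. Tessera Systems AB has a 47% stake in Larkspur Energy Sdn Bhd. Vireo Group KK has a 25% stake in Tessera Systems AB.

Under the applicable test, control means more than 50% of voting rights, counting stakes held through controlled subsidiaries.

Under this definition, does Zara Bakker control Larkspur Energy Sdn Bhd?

Yes

Zara holds 100% of Vireo, so Zara controls Vireo.
Zara and Vireo together hold 75% + 25% = 100% of Tessera, so Zara controls Tessera.
Vireo holds 100% of Palisade, so Zara controls Palisade.
Palisade and Tessera together hold 44% + 47% = 91% of Larkspur, so Zara controls Larkspur.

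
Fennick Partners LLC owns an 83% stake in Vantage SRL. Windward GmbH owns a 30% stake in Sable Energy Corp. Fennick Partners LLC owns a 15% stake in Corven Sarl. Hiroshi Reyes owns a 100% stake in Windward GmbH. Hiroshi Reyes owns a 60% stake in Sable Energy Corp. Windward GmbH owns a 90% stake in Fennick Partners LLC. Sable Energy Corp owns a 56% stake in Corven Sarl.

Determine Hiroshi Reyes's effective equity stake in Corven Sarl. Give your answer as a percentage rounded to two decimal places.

63.90%

Hiroshi reaches Corven along 3 paths.
Via Windward → Fennick: 100% × 90% × 15% = 13.5%.
Via Sable: 60% × 56% = 33.6%.
Via Windward → Sable: 100% × 30% × 56% = 16.8%.
Total: 13.5% + 33.6% + 16.8% = 63.9%.
Rounded: 63.90%.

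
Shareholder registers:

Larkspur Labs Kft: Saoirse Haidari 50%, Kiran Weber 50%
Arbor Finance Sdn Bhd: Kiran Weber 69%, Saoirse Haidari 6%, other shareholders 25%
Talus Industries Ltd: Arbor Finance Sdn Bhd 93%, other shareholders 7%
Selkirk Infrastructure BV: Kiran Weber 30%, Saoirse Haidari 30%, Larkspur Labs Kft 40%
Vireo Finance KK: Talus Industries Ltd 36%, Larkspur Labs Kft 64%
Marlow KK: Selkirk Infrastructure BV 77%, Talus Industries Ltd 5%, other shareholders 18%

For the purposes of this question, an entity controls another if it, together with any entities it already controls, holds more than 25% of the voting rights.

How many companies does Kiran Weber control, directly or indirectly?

6

Kiran holds 50% of Larkspur, so Kiran controls Larkspur.
Kiran holds 69% of Arbor, so Kiran controls Arbor.
Arbor holds 93% of Talus, so Kiran controls Talus.
Kiran and Larkspur together hold 30% + 40% = 70% of Selkirk, so Kiran controls Selkirk.
Talus and Larkspur together hold 36% + 64% = 100% of Vireo, so Kiran controls Vireo.
Selkirk and Talus together hold 77% + 5% = 82% of Marlow, so Kiran controls Marlow.
Kiran controls 6 companies.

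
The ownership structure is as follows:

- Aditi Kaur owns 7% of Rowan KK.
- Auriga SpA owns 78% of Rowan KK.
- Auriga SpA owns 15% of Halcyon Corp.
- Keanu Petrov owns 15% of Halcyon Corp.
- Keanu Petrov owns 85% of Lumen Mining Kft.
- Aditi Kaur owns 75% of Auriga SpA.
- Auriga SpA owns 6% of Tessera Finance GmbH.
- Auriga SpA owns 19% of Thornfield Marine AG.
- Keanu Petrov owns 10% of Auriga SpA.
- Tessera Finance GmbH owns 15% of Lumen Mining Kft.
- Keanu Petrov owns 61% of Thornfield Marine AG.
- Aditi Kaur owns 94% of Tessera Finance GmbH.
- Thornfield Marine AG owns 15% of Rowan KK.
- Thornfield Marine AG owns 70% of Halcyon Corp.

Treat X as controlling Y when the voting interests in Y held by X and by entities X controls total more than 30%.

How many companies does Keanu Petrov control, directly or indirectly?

3

Keanu holds 61% of Thornfield, so Keanu controls Thornfield.
Keanu and Thornfield together hold 15% + 70% = 85% of Halcyon, so Keanu controls Halcyon.
Keanu holds 85% of Lumen, so Keanu controls Lumen.
No other company's threshold is met.
Keanu controls 3 companies.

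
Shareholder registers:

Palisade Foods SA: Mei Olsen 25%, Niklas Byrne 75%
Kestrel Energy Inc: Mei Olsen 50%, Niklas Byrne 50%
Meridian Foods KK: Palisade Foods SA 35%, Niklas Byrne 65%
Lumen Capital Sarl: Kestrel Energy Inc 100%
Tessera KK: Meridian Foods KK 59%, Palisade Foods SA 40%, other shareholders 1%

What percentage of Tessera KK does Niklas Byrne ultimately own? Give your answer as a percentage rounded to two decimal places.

83.84%

Niklas reaches Tessera along 3 paths.
Via Palisade → Meridian: 75% × 35% × 59% = 15.4875%.
Via Meridian: 65% × 59% = 38.35%.
Via Palisade: 75% × 40% = 30%.
Total: 15.4875% + 38.35% + 30% = 83.8375%.
Rounded: 83.84%.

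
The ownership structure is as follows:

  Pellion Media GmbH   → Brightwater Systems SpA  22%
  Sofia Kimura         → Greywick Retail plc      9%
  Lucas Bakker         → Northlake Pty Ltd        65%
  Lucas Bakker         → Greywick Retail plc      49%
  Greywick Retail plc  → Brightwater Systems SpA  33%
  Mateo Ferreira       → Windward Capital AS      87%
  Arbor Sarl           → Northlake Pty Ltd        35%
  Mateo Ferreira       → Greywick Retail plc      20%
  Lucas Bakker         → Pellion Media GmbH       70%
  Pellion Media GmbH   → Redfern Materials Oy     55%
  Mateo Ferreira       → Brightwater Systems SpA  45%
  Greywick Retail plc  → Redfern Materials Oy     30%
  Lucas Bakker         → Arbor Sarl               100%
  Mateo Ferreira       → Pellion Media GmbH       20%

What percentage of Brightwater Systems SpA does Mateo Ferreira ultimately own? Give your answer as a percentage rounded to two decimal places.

Mateo reaches Brightwater along 3 paths.
Via Pellion: 20% × 22% = 4.4%.
Via Greywick: 20% × 33% = 6.6%.
Direct stake: 45% = 45%.
Total: 4.4% + 6.6% + 45% = 56%.
Rounded: 56.00%.

56.00%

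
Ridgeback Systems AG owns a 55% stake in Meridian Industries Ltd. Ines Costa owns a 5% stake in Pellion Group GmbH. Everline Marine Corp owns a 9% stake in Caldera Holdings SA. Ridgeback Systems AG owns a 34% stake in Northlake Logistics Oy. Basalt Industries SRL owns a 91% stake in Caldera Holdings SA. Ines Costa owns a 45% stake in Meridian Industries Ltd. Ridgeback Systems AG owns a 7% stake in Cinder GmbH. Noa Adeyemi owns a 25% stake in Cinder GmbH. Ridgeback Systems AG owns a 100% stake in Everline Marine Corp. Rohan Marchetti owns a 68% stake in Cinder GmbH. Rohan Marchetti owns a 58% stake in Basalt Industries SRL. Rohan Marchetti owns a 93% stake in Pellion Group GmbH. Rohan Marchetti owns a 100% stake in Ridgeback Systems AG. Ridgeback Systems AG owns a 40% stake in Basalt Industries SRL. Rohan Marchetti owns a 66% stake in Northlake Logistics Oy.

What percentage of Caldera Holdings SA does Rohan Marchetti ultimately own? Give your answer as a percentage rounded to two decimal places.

98.18%

Rohan reaches Caldera along 3 paths.
Via Basalt: 58% × 91% = 52.78%.
Via Ridgeback → Basalt: 100% × 40% × 91% = 36.4%.
Via Ridgeback → Everline: 100% × 100% × 9% = 9%.
Total: 52.78% + 36.4% + 9% = 98.18%.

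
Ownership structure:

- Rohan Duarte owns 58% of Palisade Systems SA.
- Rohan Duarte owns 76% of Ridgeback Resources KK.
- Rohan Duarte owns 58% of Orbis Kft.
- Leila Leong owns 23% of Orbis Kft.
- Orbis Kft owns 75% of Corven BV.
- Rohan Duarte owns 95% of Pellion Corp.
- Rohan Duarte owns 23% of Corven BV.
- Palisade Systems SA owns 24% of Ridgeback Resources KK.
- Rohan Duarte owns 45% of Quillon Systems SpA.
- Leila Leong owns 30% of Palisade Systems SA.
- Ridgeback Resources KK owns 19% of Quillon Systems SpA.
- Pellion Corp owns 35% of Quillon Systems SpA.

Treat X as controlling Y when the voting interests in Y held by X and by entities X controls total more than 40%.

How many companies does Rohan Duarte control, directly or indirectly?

Rohan holds 58% of Palisade, so Rohan controls Palisade.
Rohan holds 95% of Pellion, so Rohan controls Pellion.
Rohan and Palisade together hold 76% + 24% = 100% of Ridgeback, so Rohan controls Ridgeback.
Rohan holds 58% of Orbis, so Rohan controls Orbis.
Pellion and Rohan and Ridgeback together hold 35% + 45% + 19% = 99% of Quillon, so Rohan controls Quillon.
Orbis and Rohan together hold 75% + 23% = 98% of Corven, so Rohan controls Corven.
Rohan controls 6 companies.

6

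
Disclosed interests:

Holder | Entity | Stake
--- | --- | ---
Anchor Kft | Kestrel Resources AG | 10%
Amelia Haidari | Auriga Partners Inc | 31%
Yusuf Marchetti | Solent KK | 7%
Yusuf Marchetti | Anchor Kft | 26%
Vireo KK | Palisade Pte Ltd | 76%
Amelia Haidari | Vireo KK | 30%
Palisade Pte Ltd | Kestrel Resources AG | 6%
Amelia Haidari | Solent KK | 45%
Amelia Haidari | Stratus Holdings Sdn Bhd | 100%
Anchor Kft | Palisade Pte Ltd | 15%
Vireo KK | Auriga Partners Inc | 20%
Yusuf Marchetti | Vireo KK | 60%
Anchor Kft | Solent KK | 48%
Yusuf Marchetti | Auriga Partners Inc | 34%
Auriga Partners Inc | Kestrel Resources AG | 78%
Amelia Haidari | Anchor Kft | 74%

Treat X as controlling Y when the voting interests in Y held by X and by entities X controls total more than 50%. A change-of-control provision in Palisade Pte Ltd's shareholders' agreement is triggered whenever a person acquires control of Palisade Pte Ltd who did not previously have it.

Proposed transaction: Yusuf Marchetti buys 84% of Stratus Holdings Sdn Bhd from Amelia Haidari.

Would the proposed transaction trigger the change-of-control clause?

The purchase adds only to Yusuf's holdings (Amelia's stake shrinks), so Yusuf is the only person who could newly come to control Palisade.
Yusuf holds 60% of Vireo, so Yusuf controls Vireo.
Vireo holds 76% of Palisade, so Yusuf controls Palisade.
So Yusuf already controls Palisade before the transaction.
After the purchase, Yusuf holds 84% of Stratus directly, and Amelia's stake falls to 16%.
Yusuf controlled Palisade already, so this is not a new person acquiring control; every other person's position is unchanged or reduced.
No new person acquires control, so the clause is not triggered.

No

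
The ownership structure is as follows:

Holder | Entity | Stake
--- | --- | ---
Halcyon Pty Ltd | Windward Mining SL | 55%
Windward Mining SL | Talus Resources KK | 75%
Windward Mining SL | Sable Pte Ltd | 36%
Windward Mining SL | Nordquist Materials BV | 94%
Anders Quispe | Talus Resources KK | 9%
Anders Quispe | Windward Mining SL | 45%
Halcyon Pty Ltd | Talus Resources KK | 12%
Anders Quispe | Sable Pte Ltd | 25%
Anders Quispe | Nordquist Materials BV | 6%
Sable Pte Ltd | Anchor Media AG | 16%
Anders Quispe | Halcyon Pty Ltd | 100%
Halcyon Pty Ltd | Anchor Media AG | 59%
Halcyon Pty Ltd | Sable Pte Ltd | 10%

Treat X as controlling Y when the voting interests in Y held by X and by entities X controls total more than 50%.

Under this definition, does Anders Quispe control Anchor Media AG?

Anders holds 100% of Halcyon, so Anders controls Halcyon.
Anders and Halcyon together hold 45% + 55% = 100% of Windward, so Anders controls Windward.
Halcyon and Anders and Windward together hold 10% + 25% + 36% = 71% of Sable, so Anders controls Sable.
Sable and Halcyon together hold 16% + 59% = 75% of Anchor, so Anders controls Anchor.

Yes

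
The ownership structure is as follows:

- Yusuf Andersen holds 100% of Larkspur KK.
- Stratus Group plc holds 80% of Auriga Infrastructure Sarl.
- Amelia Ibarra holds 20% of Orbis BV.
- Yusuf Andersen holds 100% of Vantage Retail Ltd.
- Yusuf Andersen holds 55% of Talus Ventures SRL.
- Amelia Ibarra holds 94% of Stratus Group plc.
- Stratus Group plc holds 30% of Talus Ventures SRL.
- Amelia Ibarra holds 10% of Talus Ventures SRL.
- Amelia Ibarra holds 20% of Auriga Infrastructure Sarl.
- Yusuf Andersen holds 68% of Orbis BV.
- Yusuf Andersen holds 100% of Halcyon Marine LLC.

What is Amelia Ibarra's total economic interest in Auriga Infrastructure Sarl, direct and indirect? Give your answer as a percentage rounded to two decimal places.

95.20%

Amelia reaches Auriga along 2 paths.
Via Stratus: 94% × 80% = 75.2%.
Direct stake: 20% = 20%.
Total: 75.2% + 20% = 95.2%.
Rounded: 95.20%.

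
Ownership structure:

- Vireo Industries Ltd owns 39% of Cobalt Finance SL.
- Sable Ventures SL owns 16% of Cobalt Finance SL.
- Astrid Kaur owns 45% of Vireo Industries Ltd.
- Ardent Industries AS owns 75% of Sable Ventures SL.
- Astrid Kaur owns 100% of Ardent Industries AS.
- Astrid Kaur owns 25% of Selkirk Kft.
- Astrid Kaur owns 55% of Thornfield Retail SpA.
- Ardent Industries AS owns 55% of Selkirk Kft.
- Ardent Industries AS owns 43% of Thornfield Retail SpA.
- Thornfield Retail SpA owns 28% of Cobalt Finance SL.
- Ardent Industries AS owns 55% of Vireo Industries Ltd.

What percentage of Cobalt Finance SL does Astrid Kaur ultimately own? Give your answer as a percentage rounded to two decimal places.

78.44%

Astrid reaches Cobalt along 5 paths.
Via Ardent → Thornfield: 100% × 43% × 28% = 12.04%.
Via Thornfield: 55% × 28% = 15.4%.
Via Vireo: 45% × 39% = 17.55%.
Via Ardent → Vireo: 100% × 55% × 39% = 21.45%.
Via Ardent → Sable: 100% × 75% × 16% = 12%.
Total: 12.04% + 15.4% + 17.55% + 21.45% + 12% = 78.44%.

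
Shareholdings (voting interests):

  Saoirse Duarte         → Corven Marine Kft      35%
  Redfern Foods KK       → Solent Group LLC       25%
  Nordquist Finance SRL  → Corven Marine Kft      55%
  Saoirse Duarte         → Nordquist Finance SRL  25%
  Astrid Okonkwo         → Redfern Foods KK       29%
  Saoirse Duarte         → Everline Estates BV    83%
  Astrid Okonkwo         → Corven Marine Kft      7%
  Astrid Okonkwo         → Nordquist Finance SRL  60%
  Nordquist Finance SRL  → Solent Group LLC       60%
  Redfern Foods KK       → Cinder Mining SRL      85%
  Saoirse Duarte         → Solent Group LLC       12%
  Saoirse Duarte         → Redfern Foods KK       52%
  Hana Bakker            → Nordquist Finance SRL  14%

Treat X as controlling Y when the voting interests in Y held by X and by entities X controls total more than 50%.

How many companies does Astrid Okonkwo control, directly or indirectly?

3

Astrid holds 60% of Nordquist, so Astrid controls Nordquist.
Nordquist holds 60% of Solent, so Astrid controls Solent.
Nordquist and Astrid together hold 55% + 7% = 62% of Corven, so Astrid controls Corven.
No other company's threshold is met.
Astrid controls 3 companies.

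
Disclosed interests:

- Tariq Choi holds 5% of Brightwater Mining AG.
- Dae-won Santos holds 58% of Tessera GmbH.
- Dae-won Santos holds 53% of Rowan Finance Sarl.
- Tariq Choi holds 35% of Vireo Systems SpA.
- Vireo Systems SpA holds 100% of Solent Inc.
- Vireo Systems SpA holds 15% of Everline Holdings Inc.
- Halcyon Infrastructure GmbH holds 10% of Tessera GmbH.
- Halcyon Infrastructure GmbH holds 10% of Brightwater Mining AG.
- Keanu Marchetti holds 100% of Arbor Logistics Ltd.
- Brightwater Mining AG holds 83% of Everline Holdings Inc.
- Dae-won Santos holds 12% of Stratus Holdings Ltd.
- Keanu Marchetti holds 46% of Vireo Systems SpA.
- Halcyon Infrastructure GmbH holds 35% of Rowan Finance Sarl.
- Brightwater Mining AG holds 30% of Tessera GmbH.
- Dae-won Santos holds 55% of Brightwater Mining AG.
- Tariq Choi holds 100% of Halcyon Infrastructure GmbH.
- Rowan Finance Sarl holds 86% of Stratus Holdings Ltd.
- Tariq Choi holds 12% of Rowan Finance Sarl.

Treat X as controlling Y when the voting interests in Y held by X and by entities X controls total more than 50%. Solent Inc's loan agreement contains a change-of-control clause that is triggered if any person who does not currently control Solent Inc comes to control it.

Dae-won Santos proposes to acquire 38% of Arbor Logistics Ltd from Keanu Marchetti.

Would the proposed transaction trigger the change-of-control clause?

No

The purchase adds only to Dae-won's holdings (Keanu's stake shrinks), so Dae-won is the only person who could newly come to control Solent.
Dae-won holds 55% of Brightwater, so Dae-won controls Brightwater.
Dae-won holds 53% of Rowan, so Dae-won controls Rowan.
Rowan and Dae-won together hold 86% + 12% = 98% of Stratus, so Dae-won controls Stratus.
Brightwater holds 83% of Everline, so Dae-won controls Everline.
Dae-won and Brightwater together hold 58% + 30% = 88% of Tessera, so Dae-won controls Tessera.
Neither Dae-won nor any entity Dae-won controls holds any voting interest in Solent.
So before the transaction, Dae-won does not control Solent.
After the purchase, Dae-won holds 38% of Arbor directly, and Keanu's stake falls to 62%.
Dae-won's side now holds 38% of Arbor, not > 50%, so Dae-won still does not control Arbor.
After the transaction, neither Dae-won nor any entity Dae-won controls holds a voting interest in Solent, so Dae-won still does not control it.
No new person acquires control, so the clause is not triggered.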